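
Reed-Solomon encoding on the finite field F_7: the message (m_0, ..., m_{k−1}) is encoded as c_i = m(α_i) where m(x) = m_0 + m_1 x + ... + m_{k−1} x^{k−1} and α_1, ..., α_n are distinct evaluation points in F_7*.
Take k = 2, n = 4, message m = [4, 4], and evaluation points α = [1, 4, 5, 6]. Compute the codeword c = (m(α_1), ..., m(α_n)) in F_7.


c = [1, 6, 3, 0]

Message polynomial: m(x) = 4 + 4·x (mod 7).
For each evaluation point α_i, compute m(α_i) mod 7:
  α_1 = 1: Horner steps 4 → 1, so m(1) = 1.
  α_2 = 4: Horner steps 4 → 6, so m(4) = 6.
  α_3 = 5: Horner steps 4 → 3, so m(5) = 3.
  α_4 = 6: Horner steps 4 → 0, so m(6) = 0.
Codeword c = [1, 6, 3, 0] ∈ F_7^4.


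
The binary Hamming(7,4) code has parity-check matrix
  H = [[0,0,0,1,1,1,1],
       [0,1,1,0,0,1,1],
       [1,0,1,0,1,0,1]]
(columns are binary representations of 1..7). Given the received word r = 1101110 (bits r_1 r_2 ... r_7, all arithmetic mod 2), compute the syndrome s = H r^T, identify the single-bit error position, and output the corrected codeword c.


s = (1, 0, 0)^T, error position = 4, corrected codeword c = 1100110

Compute s = H r^T mod 2 one row at a time:
  s_1 = 1 + 1 + 1 + 0 = 3 ≡ 1 (mod 2).
  s_2 = 1 + 0 + 1 + 0 = 2 ≡ 0 (mod 2).
  s_3 = 1 + 0 + 1 + 0 = 2 ≡ 0 (mod 2).
s = (1, 0, 0)^T — this equals column 4 of H (binary 100), so error is at position 4.
Correct: flip bit 4 of r = 1101110 to get c = 1100110.


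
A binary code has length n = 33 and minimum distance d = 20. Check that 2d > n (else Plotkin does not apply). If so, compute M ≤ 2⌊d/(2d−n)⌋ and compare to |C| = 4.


Plotkin bound M ≤ 4; given |C| = 4 ≤ bound (satisfied).

Check applicability: 2d = 40, n = 33.
2d − n = 7 > 0, so Plotkin applies.
Compute d/(2d−n) = 20/7 ≈ 2.8571.
⌊d/(2d−n)⌋ = 2.
Plotkin bound: M ≤ 2·2 = 4.
Given |C| = 4, check: satisfied.
This |C| is at the Plotkin bound.


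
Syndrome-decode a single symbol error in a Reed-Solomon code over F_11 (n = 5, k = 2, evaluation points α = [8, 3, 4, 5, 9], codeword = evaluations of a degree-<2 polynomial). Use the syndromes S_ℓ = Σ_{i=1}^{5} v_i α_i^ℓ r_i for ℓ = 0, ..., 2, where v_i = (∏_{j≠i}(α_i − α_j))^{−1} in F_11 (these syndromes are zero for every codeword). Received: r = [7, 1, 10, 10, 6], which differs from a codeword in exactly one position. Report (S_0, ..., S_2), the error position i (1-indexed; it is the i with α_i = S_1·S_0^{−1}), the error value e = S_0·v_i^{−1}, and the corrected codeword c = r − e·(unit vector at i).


S = (5, 9, 3), error at position 3, error magnitude e = 10, c = [7, 1, 0, 10, 6].

Step 1: column multipliers v_i = (∏_{j≠i}(α_i − α_j))^{−1} mod 11.
  i = 1 (α = 8): (8−3)(8−4)(8−5)(8−9) = 5·4·3·(−1) = −60 ≡ 6, so v_1 = 6^{−1} = 2 (mod 11).
  i = 2 (α = 3): (3−8)(3−4)(3−5)(3−9) = (−5)·(−1)·(−2)·(−6) = 60 ≡ 5, so v_2 = 5^{−1} = 9 (mod 11).
  i = 3 (α = 4): (4−8)(4−3)(4−5)(4−9) = (−4)·1·(−1)·(−5) = −20 ≡ 2, so v_3 = 2^{−1} = 6 (mod 11).
  i = 4 (α = 5): (5−8)(5−3)(5−4)(5−9) = (−3)·2·1·(−4) = 24 ≡ 2, so v_4 = 2^{−1} = 6 (mod 11).
  i = 5 (α = 9): (9−8)(9−3)(9−4)(9−5) = 1·6·5·4 = 120 ≡ 10, so v_5 = 10^{−1} = 10 (mod 11).
  v = [2, 9, 6, 6, 10].
Step 2: syndromes of r = [7, 1, 10, 10, 6] (all sums mod 11).
  S_0 = Σ v_i r_i = 2·7 + 9·1 + 6·10 + 6·10 + 10·6 = 203 ≡ 5.
  S_1 = Σ v_i α_i r_i = 2·8·7 + 9·3·1 + 6·4·10 + 6·5·10 + 10·9·6 = 1219 ≡ 9.
  α_i^2 mod 11 = [9, 9, 5, 3, 4].
  S_2 = Σ v_i α_i^2 r_i = 2·9·7 + 9·9·1 + 6·5·10 + 6·3·10 + 10·4·6 = 927 ≡ 3.
  S = (5, 9, 3) ≠ 0, so r is not a codeword (an error is present).
Step 3: locate the error. For a single error e at position i, S_ℓ = v_i·e·α_i^ℓ, so α_err = S_1/S_0.
  S_0^{−1} = 5^{−1} = 9 (mod 11), so α_err = 9·9 = 81 ≡ 4 = α_3. Error position i = 3.
  Consistency check: S_2/S_1 = 3·5 = 15 ≡ 4 = α_err ✓ (single-error assumption holds).
Step 4: error magnitude e = S_0/v_3 = S_0·∏_{j≠3}(α_3 − α_j) = 5·2 = 10 ≡ 10 (mod 11).
Step 5: correct position 3: c_3 = r_3 − e = 10 − 10 ≡ 0 (mod 11). Hence c = [7, 1, 0, 10, 6].
  Check: interpolating c through the α_i gives m(x) = 4 + 10·x (degree < 2) with m(α_i) = c_i for every i, so c is indeed a codeword.


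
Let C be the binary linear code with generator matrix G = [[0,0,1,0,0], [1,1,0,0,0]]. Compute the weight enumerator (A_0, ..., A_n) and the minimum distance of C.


Weight distribution: A_0 = 1, A_1 = 1, A_2 = 1, A_3 = 1. Minimum distance d = 1.

Enumerate all 2^2 = 4 messages m ∈ F_2^2.
For each, compute codeword c = mG in F_2^5, then tally its weight.
  m = 00 → c = 00000, weight = 0.
  m = 10 → c = 00100, weight = 1.
  m = 01 → c = 11000, weight = 2.
  m = 11 → c = 11100, weight = 3.
Tally weights:
  weight 0: 1 codewords.
  weight 1: 1 codewords.
  weight 2: 1 codewords.
  weight 3: 1 codewords.
Minimum distance d = smallest w > 0 with A_w > 0 = 1.
Sanity: Σ A_w = 4 = 2^2 = 4 ✓.


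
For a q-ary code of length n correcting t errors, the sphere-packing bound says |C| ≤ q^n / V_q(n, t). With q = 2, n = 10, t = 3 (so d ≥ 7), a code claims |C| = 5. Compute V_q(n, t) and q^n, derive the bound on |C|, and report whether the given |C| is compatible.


V_q(n, t) = 176, q^n = 1024, Hamming bound = 5, |C| = 5 ≤ bound (satisfied).

Step 1: Compute V_q(n, t) = Σ_{j=0}^3 C(n, j) (q−1)^j.
  j = 0: C(10,0)·(1)^0 = 1·1 = 1.
  j = 1: C(10,1)·(1)^1 = 10·1 = 10.
  j = 2: C(10,2)·(1)^2 = 45·1 = 45.
  j = 3: C(10,3)·(1)^3 = 120·1 = 120.
  V_q(n, t) = 1 + 10 + 45 + 120 = 176.
Step 2: q^n = 2^10 = 1024.
Step 3: Hamming bound ⌊q^n / V_q(n,t)⌋ = ⌊1024/176⌋ = 5.
Step 4: Compare |C| = 5 to 5: satisfied.
The claimed |C| lies at the Hamming bound (tight).


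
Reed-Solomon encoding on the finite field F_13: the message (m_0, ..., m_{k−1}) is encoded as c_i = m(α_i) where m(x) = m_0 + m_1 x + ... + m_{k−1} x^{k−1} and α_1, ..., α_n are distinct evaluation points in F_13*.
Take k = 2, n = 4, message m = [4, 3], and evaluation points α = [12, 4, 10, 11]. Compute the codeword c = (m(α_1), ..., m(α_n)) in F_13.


c = [1, 3, 8, 11]

Message polynomial: m(x) = 4 + 3·x (mod 13).
For each evaluation point α_i, compute m(α_i) mod 13:
  α_1 = 12: Horner steps 3 → 1, so m(12) = 1.
  α_2 = 4: Horner steps 3 → 3, so m(4) = 3.
  α_3 = 10: Horner steps 3 → 8, so m(10) = 8.
  α_4 = 11: Horner steps 3 → 11, so m(11) = 11.
Codeword c = [1, 3, 8, 11] ∈ F_13^4.


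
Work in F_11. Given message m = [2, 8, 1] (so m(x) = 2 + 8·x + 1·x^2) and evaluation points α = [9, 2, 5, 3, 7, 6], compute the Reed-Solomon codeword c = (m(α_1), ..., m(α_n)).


c = [1, 0, 1, 2, 8, 9]

Message polynomial: m(x) = 2 + 8·x + 1·x^2 (mod 11).
For each evaluation point α_i, compute m(α_i) mod 11:
  α_1 = 9: Horner steps 1 → 6 → 1, so m(9) = 1.
  α_2 = 2: Horner steps 1 → 10 → 0, so m(2) = 0.
  α_3 = 5: Horner steps 1 → 2 → 1, so m(5) = 1.
  α_4 = 3: Horner steps 1 → 0 → 2, so m(3) = 2.
  α_5 = 7: Horner steps 1 → 4 → 8, so m(7) = 8.
  α_6 = 6: Horner steps 1 → 3 → 9, so m(6) = 9.
Codeword c = [1, 0, 1, 2, 8, 9] ∈ F_11^6.


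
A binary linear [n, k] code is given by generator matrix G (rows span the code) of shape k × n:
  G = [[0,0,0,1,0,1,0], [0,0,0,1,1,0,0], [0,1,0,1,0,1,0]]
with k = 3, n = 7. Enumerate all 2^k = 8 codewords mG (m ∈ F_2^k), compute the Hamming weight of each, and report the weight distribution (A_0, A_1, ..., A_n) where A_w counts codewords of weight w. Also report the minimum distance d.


Weight distribution: A_0 = 1, A_1 = 1, A_2 = 3, A_3 = 3. Minimum distance d = 1.

Enumerate all 2^3 = 8 messages m ∈ F_2^3.
For each, compute codeword c = mG in F_2^7, then tally its weight.
  m = 000 → c = 0000000, weight = 0.
  m = 100 → c = 0001010, weight = 2.
  m = 010 → c = 0001100, weight = 2.
  m = 110 → c = 0000110, weight = 2.
  m = 001 → c = 0101010, weight = 3.
  m = 101 → c = 0100000, weight = 1.
  m = 011 → c = 0100110, weight = 3.
  m = 111 → c = 0101100, weight = 3.
Tally weights:
  weight 0: 1 codewords.
  weight 1: 1 codewords.
  weight 2: 3 codewords.
  weight 3: 3 codewords.
Minimum distance d = smallest w > 0 with A_w > 0 = 1.
Sanity: Σ A_w = 8 = 2^3 = 8 ✓.


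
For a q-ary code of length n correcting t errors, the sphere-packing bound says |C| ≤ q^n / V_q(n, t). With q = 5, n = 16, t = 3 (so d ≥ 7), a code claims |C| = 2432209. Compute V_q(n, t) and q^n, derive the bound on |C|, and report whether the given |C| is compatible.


V_q(n, t) = 37825, q^n = 152587890625, Hamming bound = 4034048, |C| = 2432209 ≤ bound (satisfied).

Step 1: Compute V_q(n, t) = Σ_{j=0}^3 C(n, j) (q−1)^j.
  j = 0: C(16,0)·(4)^0 = 1·1 = 1.
  j = 1: C(16,1)·(4)^1 = 16·4 = 64.
  j = 2: C(16,2)·(4)^2 = 120·16 = 1920.
  j = 3: C(16,3)·(4)^3 = 560·64 = 35840.
  V_q(n, t) = 1 + 64 + 1920 + 35840 = 37825.
Step 2: q^n = 5^16 = 152587890625.
Step 3: Hamming bound ⌊q^n / V_q(n,t)⌋ = ⌊152587890625/37825⌋ = 4034048.
Step 4: Compare |C| = 2432209 to 4034048: satisfied.
The claimed |C| lies below the Hamming bound.


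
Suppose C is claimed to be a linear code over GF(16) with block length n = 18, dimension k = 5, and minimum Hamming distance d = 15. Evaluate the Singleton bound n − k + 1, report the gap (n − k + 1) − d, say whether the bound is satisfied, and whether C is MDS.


Singleton RHS = n − k + 1 = 14, slack = -1, bound violated (no such code; not MDS).

Singleton bound: d ≤ n − k + 1.
Here n = 18, k = 5, so n − k + 1 = 14.
Given d = 15, check d ≤ 14: NO.
Slack = (n − k + 1) − d = -1.
The slack is negative: d = 15 exceeds n − k + 1 = 14 by 1, so the Singleton bound is violated and no linear [18, 5, 15]_16 code can exist. In particular it is not MDS (MDS requires d = n − k + 1 exactly).
Description: the claimed parameters are [18, 5, 15]_16; such a code would be impossible (violates the Singleton bound).


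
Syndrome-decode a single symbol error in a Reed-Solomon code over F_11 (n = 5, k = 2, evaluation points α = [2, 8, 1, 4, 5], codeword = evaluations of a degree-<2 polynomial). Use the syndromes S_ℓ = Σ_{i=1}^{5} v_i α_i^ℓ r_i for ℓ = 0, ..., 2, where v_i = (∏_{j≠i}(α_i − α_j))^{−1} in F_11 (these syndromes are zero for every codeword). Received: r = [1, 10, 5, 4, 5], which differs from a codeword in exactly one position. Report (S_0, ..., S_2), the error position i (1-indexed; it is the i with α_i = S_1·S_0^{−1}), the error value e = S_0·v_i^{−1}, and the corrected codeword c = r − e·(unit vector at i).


S = (2, 10, 6), error at position 5, error magnitude e = 5, c = [1, 10, 5, 4, 0].

Step 1: column multipliers v_i = (∏_{j≠i}(α_i − α_j))^{−1} mod 11.
  i = 1 (α = 2): (2−8)(2−1)(2−4)(2−5) = (−6)·1·(−2)·(−3) = −36 ≡ 8, so v_1 = 8^{−1} = 7 (mod 11).
  i = 2 (α = 8): (8−2)(8−1)(8−4)(8−5) = 6·7·4·3 = 504 ≡ 9, so v_2 = 9^{−1} = 5 (mod 11).
  i = 3 (α = 1): (1−2)(1−8)(1−4)(1−5) = (−1)·(−7)·(−3)·(−4) = 84 ≡ 7, so v_3 = 7^{−1} = 8 (mod 11).
  i = 4 (α = 4): (4−2)(4−8)(4−1)(4−5) = 2·(−4)·3·(−1) = 24 ≡ 2, so v_4 = 2^{−1} = 6 (mod 11).
  i = 5 (α = 5): (5−2)(5−8)(5−1)(5−4) = 3·(−3)·4·1 = −36 ≡ 8, so v_5 = 8^{−1} = 7 (mod 11).
  v = [7, 5, 8, 6, 7].
Step 2: syndromes of r = [1, 10, 5, 4, 5] (all sums mod 11).
  S_0 = Σ v_i r_i = 7·1 + 5·10 + 8·5 + 6·4 + 7·5 = 156 ≡ 2.
  S_1 = Σ v_i α_i r_i = 7·2·1 + 5·8·10 + 8·1·5 + 6·4·4 + 7·5·5 = 725 ≡ 10.
  α_i^2 mod 11 = [4, 9, 1, 5, 3].
  S_2 = Σ v_i α_i^2 r_i = 7·4·1 + 5·9·10 + 8·1·5 + 6·5·4 + 7·3·5 = 743 ≡ 6.
  S = (2, 10, 6) ≠ 0, so r is not a codeword (an error is present).
Step 3: locate the error. For a single error e at position i, S_ℓ = v_i·e·α_i^ℓ, so α_err = S_1/S_0.
  S_0^{−1} = 2^{−1} = 6 (mod 11), so α_err = 10·6 = 60 ≡ 5 = α_5. Error position i = 5.
  Consistency check: S_2/S_1 = 6·10 = 60 ≡ 5 = α_err ✓ (single-error assumption holds).
Step 4: error magnitude e = S_0/v_5 = S_0·∏_{j≠5}(α_5 − α_j) = 2·8 = 16 ≡ 5 (mod 11).
Step 5: correct position 5: c_5 = r_5 − e = 5 − 5 ≡ 0 (mod 11). Hence c = [1, 10, 5, 4, 0].
  Check: interpolating c through the α_i gives m(x) = 9 + 7·x (degree < 2) with m(α_i) = c_i for every i, so c is indeed a codeword.


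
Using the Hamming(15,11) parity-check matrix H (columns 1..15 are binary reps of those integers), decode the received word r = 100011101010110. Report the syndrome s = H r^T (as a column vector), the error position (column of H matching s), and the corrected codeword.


s = (0, 1, 0, 0)^T, error position = 4, corrected codeword c = 100111101010110

Compute s = H r^T mod 2 one row at a time:
  s_1 = 0 + 1 + 0 + 1 + 0 + 1 + 1 + 0 = 4 ≡ 0 (mod 2).
  s_2 = 0 + 1 + 1 + 1 + 0 + 1 + 1 + 0 = 5 ≡ 1 (mod 2).
  s_3 = 0 + 0 + 1 + 1 + 0 + 1 + 1 + 0 = 4 ≡ 0 (mod 2).
  s_4 = 1 + 0 + 1 + 1 + 1 + 1 + 1 + 0 = 6 ≡ 0 (mod 2).
s = (0, 1, 0, 0)^T — this equals column 4 of H (binary 0100), so error is at position 4.
Correct: flip bit 4 of r = 100011101010110 to get c = 100111101010110.


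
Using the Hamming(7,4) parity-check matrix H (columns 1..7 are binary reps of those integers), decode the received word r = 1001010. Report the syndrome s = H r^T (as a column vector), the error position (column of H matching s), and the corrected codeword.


s = (0, 1, 1)^T, error position = 3, corrected codeword c = 1011010

Compute s = H r^T mod 2 one row at a time:
  s_1 = 1 + 0 + 1 + 0 = 2 ≡ 0 (mod 2).
  s_2 = 0 + 0 + 1 + 0 = 1 ≡ 1 (mod 2).
  s_3 = 1 + 0 + 0 + 0 = 1 ≡ 1 (mod 2).
s = (0, 1, 1)^T — this equals column 3 of H (binary 011), so error is at position 3.
Correct: flip bit 3 of r = 1001010 to get c = 1011010.


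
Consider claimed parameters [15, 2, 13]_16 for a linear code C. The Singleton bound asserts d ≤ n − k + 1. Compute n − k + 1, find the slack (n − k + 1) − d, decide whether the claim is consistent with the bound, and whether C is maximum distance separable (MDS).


Singleton RHS = n − k + 1 = 14, slack = 1, bound satisfied, not MDS.

Singleton bound: d ≤ n − k + 1.
Here n = 15, k = 2, so n − k + 1 = 14.
Given d = 13, check d ≤ 14: YES.
Slack = (n − k + 1) − d = 1.
The code is NOT MDS (slack = 1 > 0).
Description: the claimed parameters are [15, 2, 13]_16; such a code would be non-MDS.


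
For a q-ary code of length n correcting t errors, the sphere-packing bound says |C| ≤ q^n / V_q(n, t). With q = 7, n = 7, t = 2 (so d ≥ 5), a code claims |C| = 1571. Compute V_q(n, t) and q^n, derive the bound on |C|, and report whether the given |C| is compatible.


V_q(n, t) = 799, q^n = 823543, Hamming bound = 1030, |C| = 1571 > bound (violated).

Step 1: Compute V_q(n, t) = Σ_{j=0}^2 C(n, j) (q−1)^j.
  j = 0: C(7,0)·(6)^0 = 1·1 = 1.
  j = 1: C(7,1)·(6)^1 = 7·6 = 42.
  j = 2: C(7,2)·(6)^2 = 21·36 = 756.
  V_q(n, t) = 1 + 42 + 756 = 799.
Step 2: q^n = 7^7 = 823543.
Step 3: Hamming bound ⌊q^n / V_q(n,t)⌋ = ⌊823543/799⌋ = 1030.
Step 4: Compare |C| = 1571 to 1030: violated.
The claimed |C| lies above the Hamming bound, so no 7-ary code of length 7 with d ≥ 5 can have 1571 codewords.


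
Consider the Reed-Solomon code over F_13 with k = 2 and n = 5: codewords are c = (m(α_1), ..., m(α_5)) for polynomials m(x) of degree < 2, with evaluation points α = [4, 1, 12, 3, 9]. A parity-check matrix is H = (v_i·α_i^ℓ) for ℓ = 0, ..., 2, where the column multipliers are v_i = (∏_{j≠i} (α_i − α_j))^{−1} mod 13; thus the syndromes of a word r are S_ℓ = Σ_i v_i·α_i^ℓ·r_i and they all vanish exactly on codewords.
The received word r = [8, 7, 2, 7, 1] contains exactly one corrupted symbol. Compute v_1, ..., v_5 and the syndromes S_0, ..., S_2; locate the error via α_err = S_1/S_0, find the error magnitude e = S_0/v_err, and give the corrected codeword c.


S = (11, 7, 8), error at position 4, error magnitude e = 8, c = [8, 7, 2, 12, 1].

Step 1: column multipliers v_i = (∏_{j≠i}(α_i − α_j))^{−1} mod 13.
  i = 1 (α = 4): (4−1)(4−12)(4−3)(4−9) = 3·(−8)·1·(−5) = 120 ≡ 3, so v_1 = 3^{−1} = 9 (mod 13).
  i = 2 (α = 1): (1−4)(1−12)(1−3)(1−9) = (−3)·(−11)·(−2)·(−8) = 528 ≡ 8, so v_2 = 8^{−1} = 5 (mod 13).
  i = 3 (α = 12): (12−4)(12−1)(12−3)(12−9) = 8·11·9·3 = 2376 ≡ 10, so v_3 = 10^{−1} = 4 (mod 13).
  i = 4 (α = 3): (3−4)(3−1)(3−12)(3−9) = (−1)·2·(−9)·(−6) = −108 ≡ 9, so v_4 = 9^{−1} = 3 (mod 13).
  i = 5 (α = 9): (9−4)(9−1)(9−12)(9−3) = 5·8·(−3)·6 = −720 ≡ 8, so v_5 = 8^{−1} = 5 (mod 13).
  v = [9, 5, 4, 3, 5].
Step 2: syndromes of r = [8, 7, 2, 7, 1] (all sums mod 13).
  S_0 = Σ v_i r_i = 9·8 + 5·7 + 4·2 + 3·7 + 5·1 = 141 ≡ 11.
  S_1 = Σ v_i α_i r_i = 9·4·8 + 5·1·7 + 4·12·2 + 3·3·7 + 5·9·1 = 527 ≡ 7.
  α_i^2 mod 13 = [3, 1, 1, 9, 3].
  S_2 = Σ v_i α_i^2 r_i = 9·3·8 + 5·1·7 + 4·1·2 + 3·9·7 + 5·3·1 = 463 ≡ 8.
  S = (11, 7, 8) ≠ 0, so r is not a codeword (an error is present).
Step 3: locate the error. For a single error e at position i, S_ℓ = v_i·e·α_i^ℓ, so α_err = S_1/S_0.
  S_0^{−1} = 11^{−1} = 6 (mod 13), so α_err = 7·6 = 42 ≡ 3 = α_4. Error position i = 4.
  Consistency check: S_2/S_1 = 8·2 = 16 ≡ 3 = α_err ✓ (single-error assumption holds).
Step 4: error magnitude e = S_0/v_4 = S_0·∏_{j≠4}(α_4 − α_j) = 11·9 = 99 ≡ 8 (mod 13).
Step 5: correct position 4: c_4 = r_4 − e = 7 − 8 ≡ 12 (mod 13). Hence c = [8, 7, 2, 12, 1].
  Check: interpolating c through the α_i gives m(x) = 11 + 9·x (degree < 2) with m(α_i) = c_i for every i, so c is indeed a codeword.


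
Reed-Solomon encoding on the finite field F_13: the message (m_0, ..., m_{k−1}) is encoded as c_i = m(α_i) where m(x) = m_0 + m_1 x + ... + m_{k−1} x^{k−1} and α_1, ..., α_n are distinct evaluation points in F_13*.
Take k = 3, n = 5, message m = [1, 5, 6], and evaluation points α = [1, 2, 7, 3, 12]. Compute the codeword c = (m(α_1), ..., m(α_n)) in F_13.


c = [12, 9, 5, 5, 2]

Message polynomial: m(x) = 1 + 5·x + 6·x^2 (mod 13).
For each evaluation point α_i, compute m(α_i) mod 13:
  α_1 = 1: Horner steps 6 → 11 → 12, so m(1) = 12.
  α_2 = 2: Horner steps 6 → 4 → 9, so m(2) = 9.
  α_3 = 7: Horner steps 6 → 8 → 5, so m(7) = 5.
  α_4 = 3: Horner steps 6 → 10 → 5, so m(3) = 5.
  α_5 = 12: Horner steps 6 → 12 → 2, so m(12) = 2.
Codeword c = [12, 9, 5, 5, 2] ∈ F_13^5.


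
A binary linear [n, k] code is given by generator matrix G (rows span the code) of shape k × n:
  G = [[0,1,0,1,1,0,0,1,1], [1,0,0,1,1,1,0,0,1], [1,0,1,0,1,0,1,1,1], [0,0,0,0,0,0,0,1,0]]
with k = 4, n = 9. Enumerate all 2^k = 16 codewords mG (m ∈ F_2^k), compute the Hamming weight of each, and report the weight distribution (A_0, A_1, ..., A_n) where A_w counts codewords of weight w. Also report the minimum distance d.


Weight distribution: A_0 = 1, A_1 = 1, A_3 = 1, A_4 = 3, A_5 = 5, A_6 = 4, A_7 = 1. Minimum distance d = 1.

Enumerate all 2^4 = 16 messages m ∈ F_2^4.
For each, compute codeword c = mG in F_2^9, then tally its weight.
  m = 0000 → c = 000000000, weight = 0.
  m = 1000 → c = 010110011, weight = 5.
  m = 0100 → c = 100111001, weight = 5.
  m = 1100 → c = 110001010, weight = 4.
  m = 0010 → c = 101010111, weight = 6.
  m = 1010 → c = 111100100, weight = 5.
  m = 0110 → c = 001101110, weight = 5.
  m = 1110 → c = 011011101, weight = 6.
  m = 0001 → c = 000000010, weight = 1.
  m = 1001 → c = 010110001, weight = 4.
  m = 0101 → c = 100111011, weight = 6.
  m = 1101 → c = 110001000, weight = 3.
  m = 0011 → c = 101010101, weight = 5.
  m = 1011 → c = 111100110, weight = 6.
  m = 0111 → c = 001101100, weight = 4.
  m = 1111 → c = 011011111, weight = 7.
Tally weights:
  weight 0: 1 codewords.
  weight 1: 1 codewords.
  weight 3: 1 codewords.
  weight 4: 3 codewords.
  weight 5: 5 codewords.
  weight 6: 4 codewords.
  weight 7: 1 codewords.
Minimum distance d = smallest w > 0 with A_w > 0 = 1.
Sanity: Σ A_w = 16 = 2^4 = 16 ✓.


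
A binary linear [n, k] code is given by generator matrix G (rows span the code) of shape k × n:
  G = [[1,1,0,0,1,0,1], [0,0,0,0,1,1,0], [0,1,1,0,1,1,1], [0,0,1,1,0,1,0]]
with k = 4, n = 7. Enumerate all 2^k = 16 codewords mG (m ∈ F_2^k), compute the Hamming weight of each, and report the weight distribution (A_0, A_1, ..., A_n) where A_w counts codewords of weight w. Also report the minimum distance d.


Weight distribution: A_0 = 1, A_2 = 2, A_3 = 5, A_4 = 5, A_5 = 2, A_7 = 1. Minimum distance d = 2.

Enumerate all 2^4 = 16 messages m ∈ F_2^4.
For each, compute codeword c = mG in F_2^7, then tally its weight.
  m = 0000 → c = 0000000, weight = 0.
  m = 1000 → c = 1100101, weight = 4.
  m = 0100 → c = 0000110, weight = 2.
  m = 1100 → c = 1100011, weight = 4.
  m = 0010 → c = 0110111, weight = 5.
  m = 1010 → c = 1010010, weight = 3.
  m = 0110 → c = 0110001, weight = 3.
  m = 1110 → c = 1010100, weight = 3.
  m = 0001 → c = 0011010, weight = 3.
  m = 1001 → c = 1111111, weight = 7.
  m = 0101 → c = 0011100, weight = 3.
  m = 1101 → c = 1111001, weight = 5.
  m = 0011 → c = 0101101, weight = 4.
  m = 1011 → c = 1001000, weight = 2.
  m = 0111 → c = 0101011, weight = 4.
  m = 1111 → c = 1001110, weight = 4.
Tally weights:
  weight 0: 1 codewords.
  weight 2: 2 codewords.
  weight 3: 5 codewords.
  weight 4: 5 codewords.
  weight 5: 2 codewords.
  weight 7: 1 codewords.
Minimum distance d = smallest w > 0 with A_w > 0 = 2.
Sanity: Σ A_w = 16 = 2^4 = 16 ✓.


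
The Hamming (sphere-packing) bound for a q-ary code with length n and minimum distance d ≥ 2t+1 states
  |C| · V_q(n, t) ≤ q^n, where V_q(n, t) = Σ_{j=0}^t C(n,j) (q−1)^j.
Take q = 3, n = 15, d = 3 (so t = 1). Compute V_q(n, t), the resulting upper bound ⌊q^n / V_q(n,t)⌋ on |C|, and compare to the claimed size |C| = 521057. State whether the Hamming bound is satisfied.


V_q(n, t) = 31, q^n = 14348907, Hamming bound = 462867, |C| = 521057 > bound (violated).

Step 1: Compute V_q(n, t) = Σ_{j=0}^1 C(n, j) (q−1)^j.
  j = 0: C(15,0)·(2)^0 = 1·1 = 1.
  j = 1: C(15,1)·(2)^1 = 15·2 = 30.
  V_q(n, t) = 1 + 30 = 31.
Step 2: q^n = 3^15 = 14348907.
Step 3: Hamming bound ⌊q^n / V_q(n,t)⌋ = ⌊14348907/31⌋ = 462867.
Step 4: Compare |C| = 521057 to 462867: violated.
The claimed |C| lies above the Hamming bound, so no 3-ary code of length 15 with d ≥ 3 can have 521057 codewords.


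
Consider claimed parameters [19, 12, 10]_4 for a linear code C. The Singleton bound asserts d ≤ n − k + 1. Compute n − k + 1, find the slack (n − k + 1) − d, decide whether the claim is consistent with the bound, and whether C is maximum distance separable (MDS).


Singleton RHS = n − k + 1 = 8, slack = -2, bound violated (no such code; not MDS).

Singleton bound: d ≤ n − k + 1.
Here n = 19, k = 12, so n − k + 1 = 8.
Given d = 10, check d ≤ 8: NO.
Slack = (n − k + 1) − d = -2.
The slack is negative: d = 10 exceeds n − k + 1 = 8 by 2, so the Singleton bound is violated and no linear [19, 12, 10]_4 code can exist. In particular it is not MDS (MDS requires d = n − k + 1 exactly).
Description: the claimed parameters are [19, 12, 10]_4; such a code would be impossible (violates the Singleton bound).


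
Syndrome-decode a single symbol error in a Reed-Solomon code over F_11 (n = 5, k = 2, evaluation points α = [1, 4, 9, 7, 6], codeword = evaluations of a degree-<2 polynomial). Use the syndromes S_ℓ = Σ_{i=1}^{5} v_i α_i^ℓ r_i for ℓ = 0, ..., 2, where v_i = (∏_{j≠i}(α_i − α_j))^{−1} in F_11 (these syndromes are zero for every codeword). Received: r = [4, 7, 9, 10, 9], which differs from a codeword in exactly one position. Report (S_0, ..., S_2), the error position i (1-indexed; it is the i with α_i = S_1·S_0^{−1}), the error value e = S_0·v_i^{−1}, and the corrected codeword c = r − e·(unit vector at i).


S = (7, 8, 6), error at position 3, error magnitude e = 8, c = [4, 7, 1, 10, 9].

Step 1: column multipliers v_i = (∏_{j≠i}(α_i − α_j))^{−1} mod 11.
  i = 1 (α = 1): (1−4)(1−9)(1−7)(1−6) = (−3)·(−8)·(−6)·(−5) = 720 ≡ 5, so v_1 = 5^{−1} = 9 (mod 11).
  i = 2 (α = 4): (4−1)(4−9)(4−7)(4−6) = 3·(−5)·(−3)·(−2) = −90 ≡ 9, so v_2 = 9^{−1} = 5 (mod 11).
  i = 3 (α = 9): (9−1)(9−4)(9−7)(9−6) = 8·5·2·3 = 240 ≡ 9, so v_3 = 9^{−1} = 5 (mod 11).
  i = 4 (α = 7): (7−1)(7−4)(7−9)(7−6) = 6·3·(−2)·1 = −36 ≡ 8, so v_4 = 8^{−1} = 7 (mod 11).
  i = 5 (α = 6): (6−1)(6−4)(6−9)(6−7) = 5·2·(−3)·(−1) = 30 ≡ 8, so v_5 = 8^{−1} = 7 (mod 11).
  v = [9, 5, 5, 7, 7].
Step 2: syndromes of r = [4, 7, 9, 10, 9] (all sums mod 11).
  S_0 = Σ v_i r_i = 9·4 + 5·7 + 5·9 + 7·10 + 7·9 = 249 ≡ 7.
  S_1 = Σ v_i α_i r_i = 9·1·4 + 5·4·7 + 5·9·9 + 7·7·10 + 7·6·9 = 1449 ≡ 8.
  α_i^2 mod 11 = [1, 5, 4, 5, 3].
  S_2 = Σ v_i α_i^2 r_i = 9·1·4 + 5·5·7 + 5·4·9 + 7·5·10 + 7·3·9 = 930 ≡ 6.
  S = (7, 8, 6) ≠ 0, so r is not a codeword (an error is present).
Step 3: locate the error. For a single error e at position i, S_ℓ = v_i·e·α_i^ℓ, so α_err = S_1/S_0.
  S_0^{−1} = 7^{−1} = 8 (mod 11), so α_err = 8·8 = 64 ≡ 9 = α_3. Error position i = 3.
  Consistency check: S_2/S_1 = 6·7 = 42 ≡ 9 = α_err ✓ (single-error assumption holds).
Step 4: error magnitude e = S_0/v_3 = S_0·∏_{j≠3}(α_3 − α_j) = 7·9 = 63 ≡ 8 (mod 11).
Step 5: correct position 3: c_3 = r_3 − e = 9 − 8 ≡ 1 (mod 11). Hence c = [4, 7, 1, 10, 9].
  Check: interpolating c through the α_i gives m(x) = 3 + 1·x (degree < 2) with m(α_i) = c_i for every i, so c is indeed a codeword.


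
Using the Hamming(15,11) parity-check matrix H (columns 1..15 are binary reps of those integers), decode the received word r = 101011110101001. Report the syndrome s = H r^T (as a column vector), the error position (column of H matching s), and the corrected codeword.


s = (0, 1, 1, 1)^T, error position = 7, corrected codeword c = 101011010101001

Compute s = H r^T mod 2 one row at a time:
  s_1 = 1 + 0 + 1 + 0 + 1 + 0 + 0 + 1 = 4 ≡ 0 (mod 2).
  s_2 = 0 + 1 + 1 + 1 + 1 + 0 + 0 + 1 = 5 ≡ 1 (mod 2).
  s_3 = 0 + 1 + 1 + 1 + 1 + 0 + 0 + 1 = 5 ≡ 1 (mod 2).
  s_4 = 1 + 1 + 1 + 1 + 0 + 0 + 0 + 1 = 5 ≡ 1 (mod 2).
s = (0, 1, 1, 1)^T — this equals column 7 of H (binary 0111), so error is at position 7.
Correct: flip bit 7 of r = 101011110101001 to get c = 101011010101001.


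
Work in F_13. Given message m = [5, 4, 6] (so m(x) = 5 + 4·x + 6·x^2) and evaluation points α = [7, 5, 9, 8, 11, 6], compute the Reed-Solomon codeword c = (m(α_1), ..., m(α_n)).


c = [2, 6, 7, 5, 8, 11]

Message polynomial: m(x) = 5 + 4·x + 6·x^2 (mod 13).
For each evaluation point α_i, compute m(α_i) mod 13:
  α_1 = 7: Horner steps 6 → 7 → 2, so m(7) = 2.
  α_2 = 5: Horner steps 6 → 8 → 6, so m(5) = 6.
  α_3 = 9: Horner steps 6 → 6 → 7, so m(9) = 7.
  α_4 = 8: Horner steps 6 → 0 → 5, so m(8) = 5.
  α_5 = 11: Horner steps 6 → 5 → 8, so m(11) = 8.
  α_6 = 6: Horner steps 6 → 1 → 11, so m(6) = 11.
Codeword c = [2, 6, 7, 5, 8, 11] ∈ F_13^6.


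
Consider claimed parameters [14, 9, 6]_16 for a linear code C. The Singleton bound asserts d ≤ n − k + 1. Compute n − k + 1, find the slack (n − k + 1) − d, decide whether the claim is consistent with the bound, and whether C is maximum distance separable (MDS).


Singleton RHS = n − k + 1 = 6, slack = 0, bound satisfied, MDS.

Singleton bound: d ≤ n − k + 1.
Here n = 14, k = 9, so n − k + 1 = 6.
Given d = 6, check d ≤ 6: YES.
Slack = (n − k + 1) − d = 0.
The code is MDS (slack = 0).
Description: the claimed parameters are [14, 9, 6]_16; such a code would be MDS (meets Singleton bound).


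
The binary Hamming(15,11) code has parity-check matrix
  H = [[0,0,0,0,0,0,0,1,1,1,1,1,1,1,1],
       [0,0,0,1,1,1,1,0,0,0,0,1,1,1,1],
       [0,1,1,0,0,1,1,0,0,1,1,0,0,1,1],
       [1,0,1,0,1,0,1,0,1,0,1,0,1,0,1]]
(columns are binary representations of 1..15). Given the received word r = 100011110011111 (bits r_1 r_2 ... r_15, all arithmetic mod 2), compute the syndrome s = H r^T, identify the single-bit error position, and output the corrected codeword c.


s = (0, 1, 1, 0)^T, error position = 6, corrected codeword c = 100010110011111

Compute s = H r^T mod 2 one row at a time:
  s_1 = 1 + 0 + 0 + 1 + 1 + 1 + 1 + 1 = 6 ≡ 0 (mod 2).
  s_2 = 0 + 1 + 1 + 1 + 1 + 1 + 1 + 1 = 7 ≡ 1 (mod 2).
  s_3 = 0 + 0 + 1 + 1 + 0 + 1 + 1 + 1 = 5 ≡ 1 (mod 2).
  s_4 = 1 + 0 + 1 + 1 + 0 + 1 + 1 + 1 = 6 ≡ 0 (mod 2).
s = (0, 1, 1, 0)^T — this equals column 6 of H (binary 0110), so error is at position 6.
Correct: flip bit 6 of r = 100011110011111 to get c = 100010110011111.


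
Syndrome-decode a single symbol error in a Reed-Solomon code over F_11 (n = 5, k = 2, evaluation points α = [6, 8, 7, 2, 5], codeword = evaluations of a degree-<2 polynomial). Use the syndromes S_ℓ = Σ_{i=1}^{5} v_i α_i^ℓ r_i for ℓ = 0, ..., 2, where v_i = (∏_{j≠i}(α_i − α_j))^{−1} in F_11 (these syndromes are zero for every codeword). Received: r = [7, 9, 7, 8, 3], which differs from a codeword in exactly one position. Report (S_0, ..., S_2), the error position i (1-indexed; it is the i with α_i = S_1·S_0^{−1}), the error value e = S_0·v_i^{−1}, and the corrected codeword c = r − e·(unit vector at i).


S = (3, 7, 9), error at position 1, error magnitude e = 2, c = [5, 9, 7, 8, 3].

Step 1: column multipliers v_i = (∏_{j≠i}(α_i − α_j))^{−1} mod 11.
  i = 1 (α = 6): (6−8)(6−7)(6−2)(6−5) = (−2)·(−1)·4·1 = 8 ≡ 8, so v_1 = 8^{−1} = 7 (mod 11).
  i = 2 (α = 8): (8−6)(8−7)(8−2)(8−5) = 2·1·6·3 = 36 ≡ 3, so v_2 = 3^{−1} = 4 (mod 11).
  i = 3 (α = 7): (7−6)(7−8)(7−2)(7−5) = 1·(−1)·5·2 = −10 ≡ 1, so v_3 = 1^{−1} = 1 (mod 11).
  i = 4 (α = 2): (2−6)(2−8)(2−7)(2−5) = (−4)·(−6)·(−5)·(−3) = 360 ≡ 8, so v_4 = 8^{−1} = 7 (mod 11).
  i = 5 (α = 5): (5−6)(5−8)(5−7)(5−2) = (−1)·(−3)·(−2)·3 = −18 ≡ 4, so v_5 = 4^{−1} = 3 (mod 11).
  v = [7, 4, 1, 7, 3].
Step 2: syndromes of r = [7, 9, 7, 8, 3] (all sums mod 11).
  S_0 = Σ v_i r_i = 7·7 + 4·9 + 1·7 + 7·8 + 3·3 = 157 ≡ 3.
  S_1 = Σ v_i α_i r_i = 7·6·7 + 4·8·9 + 1·7·7 + 7·2·8 + 3·5·3 = 788 ≡ 7.
  α_i^2 mod 11 = [3, 9, 5, 4, 3].
  S_2 = Σ v_i α_i^2 r_i = 7·3·7 + 4·9·9 + 1·5·7 + 7·4·8 + 3·3·3 = 757 ≡ 9.
  S = (3, 7, 9) ≠ 0, so r is not a codeword (an error is present).
Step 3: locate the error. For a single error e at position i, S_ℓ = v_i·e·α_i^ℓ, so α_err = S_1/S_0.
  S_0^{−1} = 3^{−1} = 4 (mod 11), so α_err = 7·4 = 28 ≡ 6 = α_1. Error position i = 1.
  Consistency check: S_2/S_1 = 9·8 = 72 ≡ 6 = α_err ✓ (single-error assumption holds).
Step 4: error magnitude e = S_0/v_1 = S_0·∏_{j≠1}(α_1 − α_j) = 3·8 = 24 ≡ 2 (mod 11).
Step 5: correct position 1: c_1 = r_1 − e = 7 − 2 ≡ 5 (mod 11). Hence c = [5, 9, 7, 8, 3].
  Check: interpolating c through the α_i gives m(x) = 4 + 2·x (degree < 2) with m(α_i) = c_i for every i, so c is indeed a codeword.


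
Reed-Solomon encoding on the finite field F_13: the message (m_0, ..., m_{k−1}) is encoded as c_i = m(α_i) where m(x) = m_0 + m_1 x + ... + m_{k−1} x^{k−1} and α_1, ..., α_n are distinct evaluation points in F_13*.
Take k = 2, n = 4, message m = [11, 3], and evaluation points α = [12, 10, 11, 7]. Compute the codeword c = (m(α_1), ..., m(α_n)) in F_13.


c = [8, 2, 5, 6]

Message polynomial: m(x) = 11 + 3·x (mod 13).
For each evaluation point α_i, compute m(α_i) mod 13:
  α_1 = 12: Horner steps 3 → 8, so m(12) = 8.
  α_2 = 10: Horner steps 3 → 2, so m(10) = 2.
  α_3 = 11: Horner steps 3 → 5, so m(11) = 5.
  α_4 = 7: Horner steps 3 → 6, so m(7) = 6.
Codeword c = [8, 2, 5, 6] ∈ F_13^4.


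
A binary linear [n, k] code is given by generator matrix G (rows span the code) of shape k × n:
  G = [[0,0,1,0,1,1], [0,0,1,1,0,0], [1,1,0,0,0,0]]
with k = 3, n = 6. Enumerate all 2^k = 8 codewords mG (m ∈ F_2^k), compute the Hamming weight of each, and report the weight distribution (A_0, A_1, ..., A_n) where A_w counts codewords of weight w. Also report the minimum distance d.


Weight distribution: A_0 = 1, A_2 = 2, A_3 = 2, A_4 = 1, A_5 = 2. Minimum distance d = 2.

Enumerate all 2^3 = 8 messages m ∈ F_2^3.
For each, compute codeword c = mG in F_2^6, then tally its weight.
  m = 000 → c = 000000, weight = 0.
  m = 100 → c = 001011, weight = 3.
  m = 010 → c = 001100, weight = 2.
  m = 110 → c = 000111, weight = 3.
  m = 001 → c = 110000, weight = 2.
  m = 101 → c = 111011, weight = 5.
  m = 011 → c = 111100, weight = 4.
  m = 111 → c = 110111, weight = 5.
Tally weights:
  weight 0: 1 codewords.
  weight 2: 2 codewords.
  weight 3: 2 codewords.
  weight 4: 1 codewords.
  weight 5: 2 codewords.
Minimum distance d = smallest w > 0 with A_w > 0 = 2.
Sanity: Σ A_w = 8 = 2^3 = 8 ✓.


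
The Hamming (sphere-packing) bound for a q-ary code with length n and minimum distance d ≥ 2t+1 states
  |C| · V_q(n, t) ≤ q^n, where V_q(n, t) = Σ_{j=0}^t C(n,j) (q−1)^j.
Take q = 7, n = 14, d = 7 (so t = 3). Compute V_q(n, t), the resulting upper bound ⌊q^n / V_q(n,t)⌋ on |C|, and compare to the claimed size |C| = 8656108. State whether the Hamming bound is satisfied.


V_q(n, t) = 81985, q^n = 678223072849, Hamming bound = 8272526, |C| = 8656108 > bound (violated).

Step 1: Compute V_q(n, t) = Σ_{j=0}^3 C(n, j) (q−1)^j.
  j = 0: C(14,0)·(6)^0 = 1·1 = 1.
  j = 1: C(14,1)·(6)^1 = 14·6 = 84.
  j = 2: C(14,2)·(6)^2 = 91·36 = 3276.
  j = 3: C(14,3)·(6)^3 = 364·216 = 78624.
  V_q(n, t) = 1 + 84 + 3276 + 78624 = 81985.
Step 2: q^n = 7^14 = 678223072849.
Step 3: Hamming bound ⌊q^n / V_q(n,t)⌋ = ⌊678223072849/81985⌋ = 8272526.
Step 4: Compare |C| = 8656108 to 8272526: violated.
The claimed |C| lies above the Hamming bound, so no 7-ary code of length 14 with d ≥ 7 can have 8656108 codewords.


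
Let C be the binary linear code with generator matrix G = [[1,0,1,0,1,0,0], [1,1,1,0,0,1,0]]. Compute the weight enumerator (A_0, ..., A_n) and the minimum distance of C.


Weight distribution: A_0 = 1, A_3 = 2, A_4 = 1. Minimum distance d = 3.

Enumerate all 2^2 = 4 messages m ∈ F_2^2.
For each, compute codeword c = mG in F_2^7, then tally its weight.
  m = 00 → c = 0000000, weight = 0.
  m = 10 → c = 1010100, weight = 3.
  m = 01 → c = 1110010, weight = 4.
  m = 11 → c = 0100110, weight = 3.
Tally weights:
  weight 0: 1 codewords.
  weight 3: 2 codewords.
  weight 4: 1 codewords.
Minimum distance d = smallest w > 0 with A_w > 0 = 3.
Sanity: Σ A_w = 4 = 2^2 = 4 ✓.


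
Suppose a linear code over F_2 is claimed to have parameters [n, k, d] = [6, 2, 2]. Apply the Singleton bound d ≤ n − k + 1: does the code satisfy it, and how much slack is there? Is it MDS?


Singleton RHS = n − k + 1 = 5, slack = 3, bound satisfied, not MDS.

Singleton bound: d ≤ n − k + 1.
Here n = 6, k = 2, so n − k + 1 = 5.
Given d = 2, check d ≤ 5: YES.
Slack = (n − k + 1) − d = 3.
The code is NOT MDS (slack = 3 > 0).
Description: the claimed parameters are [6, 2, 2]_2; such a code would be non-MDS.


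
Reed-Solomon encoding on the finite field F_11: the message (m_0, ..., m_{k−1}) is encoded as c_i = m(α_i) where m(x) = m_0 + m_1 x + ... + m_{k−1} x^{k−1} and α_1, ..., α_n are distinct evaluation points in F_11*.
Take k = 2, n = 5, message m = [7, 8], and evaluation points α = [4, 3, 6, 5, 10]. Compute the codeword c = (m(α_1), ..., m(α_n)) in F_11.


c = [6, 9, 0, 3, 10]

Message polynomial: m(x) = 7 + 8·x (mod 11).
For each evaluation point α_i, compute m(α_i) mod 11:
  α_1 = 4: Horner steps 8 → 6, so m(4) = 6.
  α_2 = 3: Horner steps 8 → 9, so m(3) = 9.
  α_3 = 6: Horner steps 8 → 0, so m(6) = 0.
  α_4 = 5: Horner steps 8 → 3, so m(5) = 3.
  α_5 = 10: Horner steps 8 → 10, so m(10) = 10.
Codeword c = [6, 9, 0, 3, 10] ∈ F_11^5.


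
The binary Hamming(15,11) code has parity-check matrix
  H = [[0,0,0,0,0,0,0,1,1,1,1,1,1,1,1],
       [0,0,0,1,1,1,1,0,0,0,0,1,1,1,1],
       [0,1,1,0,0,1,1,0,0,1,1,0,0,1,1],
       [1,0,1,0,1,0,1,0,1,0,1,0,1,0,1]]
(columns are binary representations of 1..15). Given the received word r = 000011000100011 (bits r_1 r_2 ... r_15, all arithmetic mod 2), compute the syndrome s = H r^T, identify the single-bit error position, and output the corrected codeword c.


s = (1, 0, 0, 0)^T, error position = 8, corrected codeword c = 000011010100011

Compute s = H r^T mod 2 one row at a time:
  s_1 = 0 + 0 + 1 + 0 + 0 + 0 + 1 + 1 = 3 ≡ 1 (mod 2).
  s_2 = 0 + 1 + 1 + 0 + 0 + 0 + 1 + 1 = 4 ≡ 0 (mod 2).
  s_3 = 0 + 0 + 1 + 0 + 1 + 0 + 1 + 1 = 4 ≡ 0 (mod 2).
  s_4 = 0 + 0 + 1 + 0 + 0 + 0 + 0 + 1 = 2 ≡ 0 (mod 2).
s = (1, 0, 0, 0)^T — this equals column 8 of H (binary 1000), so error is at position 8.
Correct: flip bit 8 of r = 000011000100011 to get c = 000011010100011.


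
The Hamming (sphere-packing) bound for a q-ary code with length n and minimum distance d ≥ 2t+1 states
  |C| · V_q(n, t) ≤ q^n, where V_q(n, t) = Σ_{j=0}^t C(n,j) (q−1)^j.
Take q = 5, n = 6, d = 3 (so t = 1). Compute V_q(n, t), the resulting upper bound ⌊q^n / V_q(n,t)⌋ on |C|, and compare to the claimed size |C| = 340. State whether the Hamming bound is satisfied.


V_q(n, t) = 25, q^n = 15625, Hamming bound = 625, |C| = 340 ≤ bound (satisfied).

Step 1: Compute V_q(n, t) = Σ_{j=0}^1 C(n, j) (q−1)^j.
  j = 0: C(6,0)·(4)^0 = 1·1 = 1.
  j = 1: C(6,1)·(4)^1 = 6·4 = 24.
  V_q(n, t) = 1 + 24 = 25.
Step 2: q^n = 5^6 = 15625.
Step 3: Hamming bound ⌊q^n / V_q(n,t)⌋ = ⌊15625/25⌋ = 625.
Step 4: Compare |C| = 340 to 625: satisfied.
The claimed |C| lies below the Hamming bound.


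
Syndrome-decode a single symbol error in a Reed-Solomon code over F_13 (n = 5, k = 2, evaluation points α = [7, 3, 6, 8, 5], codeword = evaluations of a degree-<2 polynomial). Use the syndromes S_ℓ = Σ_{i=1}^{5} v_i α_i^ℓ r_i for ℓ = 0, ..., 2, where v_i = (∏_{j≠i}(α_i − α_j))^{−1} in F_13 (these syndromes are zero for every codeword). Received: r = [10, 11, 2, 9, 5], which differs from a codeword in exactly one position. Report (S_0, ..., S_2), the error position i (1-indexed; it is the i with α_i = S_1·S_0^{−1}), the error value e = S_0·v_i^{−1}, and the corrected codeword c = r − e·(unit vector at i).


S = (10, 5, 9), error at position 1, error magnitude e = 11, c = [12, 11, 2, 9, 5].

Step 1: column multipliers v_i = (∏_{j≠i}(α_i − α_j))^{−1} mod 13.
  i = 1 (α = 7): (7−3)(7−6)(7−8)(7−5) = 4·1·(−1)·2 = −8 ≡ 5, so v_1 = 5^{−1} = 8 (mod 13).
  i = 2 (α = 3): (3−7)(3−6)(3−8)(3−5) = (−4)·(−3)·(−5)·(−2) = 120 ≡ 3, so v_2 = 3^{−1} = 9 (mod 13).
  i = 3 (α = 6): (6−7)(6−3)(6−8)(6−5) = (−1)·3·(−2)·1 = 6 ≡ 6, so v_3 = 6^{−1} = 11 (mod 13).
  i = 4 (α = 8): (8−7)(8−3)(8−6)(8−5) = 1·5·2·3 = 30 ≡ 4, so v_4 = 4^{−1} = 10 (mod 13).
  i = 5 (α = 5): (5−7)(5−3)(5−6)(5−8) = (−2)·2·(−1)·(−3) = −12 ≡ 1, so v_5 = 1^{−1} = 1 (mod 13).
  v = [8, 9, 11, 10, 1].
Step 2: syndromes of r = [10, 11, 2, 9, 5] (all sums mod 13).
  S_0 = Σ v_i r_i = 8·10 + 9·11 + 11·2 + 10·9 + 1·5 = 296 ≡ 10.
  S_1 = Σ v_i α_i r_i = 8·7·10 + 9·3·11 + 11·6·2 + 10·8·9 + 1·5·5 = 1734 ≡ 5.
  α_i^2 mod 13 = [10, 9, 10, 12, 12].
  S_2 = Σ v_i α_i^2 r_i = 8·10·10 + 9·9·11 + 11·10·2 + 10·12·9 + 1·12·5 = 3051 ≡ 9.
  S = (10, 5, 9) ≠ 0, so r is not a codeword (an error is present).
Step 3: locate the error. For a single error e at position i, S_ℓ = v_i·e·α_i^ℓ, so α_err = S_1/S_0.
  S_0^{−1} = 10^{−1} = 4 (mod 13), so α_err = 5·4 = 20 ≡ 7 = α_1. Error position i = 1.
  Consistency check: S_2/S_1 = 9·8 = 72 ≡ 7 = α_err ✓ (single-error assumption holds).
Step 4: error magnitude e = S_0/v_1 = S_0·∏_{j≠1}(α_1 − α_j) = 10·5 = 50 ≡ 11 (mod 13).
Step 5: correct position 1: c_1 = r_1 − e = 10 − 11 ≡ 12 (mod 13). Hence c = [12, 11, 2, 9, 5].
  Check: interpolating c through the α_i gives m(x) = 7 + 10·x (degree < 2) with m(α_i) = c_i for every i, so c is indeed a codeword.
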